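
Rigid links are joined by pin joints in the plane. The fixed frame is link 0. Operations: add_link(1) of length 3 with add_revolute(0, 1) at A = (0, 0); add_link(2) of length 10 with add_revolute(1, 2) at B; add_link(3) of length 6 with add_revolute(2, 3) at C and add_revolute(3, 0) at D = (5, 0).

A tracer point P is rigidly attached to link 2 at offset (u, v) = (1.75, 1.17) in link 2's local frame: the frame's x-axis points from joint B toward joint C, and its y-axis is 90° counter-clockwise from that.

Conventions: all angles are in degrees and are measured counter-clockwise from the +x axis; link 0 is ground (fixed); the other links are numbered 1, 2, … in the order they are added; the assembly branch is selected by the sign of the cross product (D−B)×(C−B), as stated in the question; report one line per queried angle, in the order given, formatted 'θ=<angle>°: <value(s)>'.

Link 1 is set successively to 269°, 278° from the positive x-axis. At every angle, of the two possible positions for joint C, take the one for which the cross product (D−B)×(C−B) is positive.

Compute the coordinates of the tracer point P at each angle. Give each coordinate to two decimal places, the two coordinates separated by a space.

A=(0,0), D=(5.00,0)
θ=269°: B = A + 3.00·(cos269°, sin269°) = (-0.0524, -2.9995)
θ=269°: |BD| = 5.8757
θ=269°: circle(B,10.00) ∩ circle(D,6.00): a=8.3840, h=5.4505
θ=269°:   candidates: C₊=(4.3744,5.9673) cross=32.026; C₋=(9.9394,-3.4063) cross=-32.026
θ=269°:   branch + wants cross > 0 → take C=(4.3744,5.9673) (cross=32.026)
θ=269°: ex = (C−B)/|BC| = (0.4427,0.8967); ey = (-0.8967,0.4427)
θ=269°: P = B + 1.75·ex + 1.17·ey = (-0.3268,-0.9124)
θ=278°: B = A + 3.00·(cos278°, sin278°) = (0.4175, -2.9708)
θ=278°: |BD| = 5.4612
θ=278°: circle(B,10.00) ∩ circle(D,6.00): a=8.5901, h=5.1196
θ=278°:   candidates: C₊=(4.8405,5.9979) cross=27.959; C₋=(10.4104,-2.5937) cross=-27.959
θ=278°:   branch + wants cross > 0 → take C=(4.8405,5.9979) (cross=27.959)
θ=278°: ex = (C−B)/|BC| = (0.4423,0.8969); ey = (-0.8969,0.4423)
θ=278°: P = B + 1.75·ex + 1.17·ey = (0.1422,-0.8838)

θ=269°: -0.33 -0.91
θ=278°: 0.14 -0.88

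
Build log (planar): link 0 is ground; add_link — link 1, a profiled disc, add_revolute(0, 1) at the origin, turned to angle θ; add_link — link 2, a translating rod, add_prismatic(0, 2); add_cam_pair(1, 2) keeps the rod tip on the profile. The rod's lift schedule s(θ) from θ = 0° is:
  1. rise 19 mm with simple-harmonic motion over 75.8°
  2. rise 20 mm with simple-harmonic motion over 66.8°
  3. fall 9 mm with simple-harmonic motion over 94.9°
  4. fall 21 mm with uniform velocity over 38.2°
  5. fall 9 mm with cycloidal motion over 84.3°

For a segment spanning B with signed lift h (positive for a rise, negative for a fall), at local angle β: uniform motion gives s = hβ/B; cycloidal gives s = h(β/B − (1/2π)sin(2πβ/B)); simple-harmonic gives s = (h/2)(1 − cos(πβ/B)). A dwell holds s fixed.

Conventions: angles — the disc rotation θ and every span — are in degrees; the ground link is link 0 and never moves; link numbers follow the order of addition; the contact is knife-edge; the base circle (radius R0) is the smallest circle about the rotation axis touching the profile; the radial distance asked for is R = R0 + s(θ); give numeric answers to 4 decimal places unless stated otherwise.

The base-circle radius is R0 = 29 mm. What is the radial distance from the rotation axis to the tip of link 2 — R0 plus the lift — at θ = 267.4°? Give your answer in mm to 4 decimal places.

seg 1 [0°–75.8°] simple-harmonic, h=19: full span → s += 19 → s = 19.0000
seg 2 [75.8°–142.6°] simple-harmonic, h=20: full span → s += 20 → s = 39.0000
seg 3 [142.6°–237.5°] simple-harmonic, h=-9: full span → s += -9 → s = 30.0000
seg 4 [237.5°–275.7°] uniform, h=-21: θ=267.4° here. β=29.9, B=38.2. -21·29.9/38.2 = -16.4372 → s = 13.5628
R = R0 + s = 29 + 13.5628 = 42.5628

42.5628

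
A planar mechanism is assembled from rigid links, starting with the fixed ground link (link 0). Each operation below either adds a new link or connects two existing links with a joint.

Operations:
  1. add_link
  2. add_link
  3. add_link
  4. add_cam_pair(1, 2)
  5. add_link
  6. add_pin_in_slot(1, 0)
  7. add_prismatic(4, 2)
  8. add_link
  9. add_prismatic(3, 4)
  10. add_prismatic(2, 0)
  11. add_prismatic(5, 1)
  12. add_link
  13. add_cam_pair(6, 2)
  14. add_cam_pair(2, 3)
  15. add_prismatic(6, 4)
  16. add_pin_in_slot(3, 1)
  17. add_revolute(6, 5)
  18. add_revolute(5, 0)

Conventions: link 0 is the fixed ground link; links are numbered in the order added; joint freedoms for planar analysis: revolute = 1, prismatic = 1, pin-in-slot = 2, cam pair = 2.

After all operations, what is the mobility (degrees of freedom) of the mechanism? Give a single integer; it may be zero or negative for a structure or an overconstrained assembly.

ground; <1,0,0>
#1 <2,0,0>
#2 <3,0,0>
#3 <4,0,0>
C:1↔2 J2 <4,0,1>
#4 <5,0,1>
PS:1↔0 J2 <5,0,2>
P:4↔2 J1 <5,1,2>
#5 <6,1,2>
P:3↔4 J1 <6,2,2>
P:2↔0 J1 <6,3,2>
P:5↔1 J1 <6,4,2>
#6 <7,4,2>
C:6↔2 J2 <7,4,3>
C:2↔3 J2 <7,4,4>
P:6↔4 J1 <7,5,4>
PS:3↔1 J2 <7,5,5>
R:6↔5 J1 <7,6,5>
R:5↔0 J1 <7,7,5>
3×6 − 2×7 − 1×5 = -1

M = -1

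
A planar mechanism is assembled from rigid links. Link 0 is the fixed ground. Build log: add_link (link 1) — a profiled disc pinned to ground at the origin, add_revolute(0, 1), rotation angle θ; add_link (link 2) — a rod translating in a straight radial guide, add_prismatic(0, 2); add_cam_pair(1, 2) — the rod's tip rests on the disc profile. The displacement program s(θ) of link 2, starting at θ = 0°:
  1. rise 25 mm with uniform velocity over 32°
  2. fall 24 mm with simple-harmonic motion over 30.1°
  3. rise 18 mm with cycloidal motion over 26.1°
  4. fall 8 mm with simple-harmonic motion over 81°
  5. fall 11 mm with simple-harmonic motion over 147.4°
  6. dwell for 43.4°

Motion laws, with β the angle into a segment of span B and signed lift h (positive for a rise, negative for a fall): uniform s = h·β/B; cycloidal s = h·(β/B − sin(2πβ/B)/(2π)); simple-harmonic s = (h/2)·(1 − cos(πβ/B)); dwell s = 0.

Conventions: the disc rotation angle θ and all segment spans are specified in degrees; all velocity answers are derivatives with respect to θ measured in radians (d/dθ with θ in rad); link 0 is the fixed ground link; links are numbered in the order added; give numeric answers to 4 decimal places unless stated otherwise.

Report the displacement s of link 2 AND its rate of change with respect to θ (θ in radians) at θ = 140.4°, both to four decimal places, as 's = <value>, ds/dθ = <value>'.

seg 1 [0°–32°] uniform, h=25: full span → s += 25 → s = 25.0000
seg 2 [32°–62.1°] simple-harmonic, h=-24: full span → s += -24 → s = 1.0000
seg 3 [62.1°–88.2°] cycloidal, h=18: full span → s += 18 → s = 19.0000
seg 4 [88.2°–169.2°] simple-harmonic, h=-8: θ=140.4° here. β=52.2, B=81. -8/2·(1 − cos(π·0.6444)) = -5.7535 → s = 13.2465
velocity in seg [88.2°–169.2°] (simple-harmonic), θ in radians: β = 52.2° = 0.9111 rad, B = 81° = 1.4137 rad; ds/dθ = (πh/(2B)) sin(πβ/B) = (π·(-8)/(2·1.4137)) sin(π·0.6444) = -7.989280 mm/rad

s = 13.2465, ds/dθ = -7.9893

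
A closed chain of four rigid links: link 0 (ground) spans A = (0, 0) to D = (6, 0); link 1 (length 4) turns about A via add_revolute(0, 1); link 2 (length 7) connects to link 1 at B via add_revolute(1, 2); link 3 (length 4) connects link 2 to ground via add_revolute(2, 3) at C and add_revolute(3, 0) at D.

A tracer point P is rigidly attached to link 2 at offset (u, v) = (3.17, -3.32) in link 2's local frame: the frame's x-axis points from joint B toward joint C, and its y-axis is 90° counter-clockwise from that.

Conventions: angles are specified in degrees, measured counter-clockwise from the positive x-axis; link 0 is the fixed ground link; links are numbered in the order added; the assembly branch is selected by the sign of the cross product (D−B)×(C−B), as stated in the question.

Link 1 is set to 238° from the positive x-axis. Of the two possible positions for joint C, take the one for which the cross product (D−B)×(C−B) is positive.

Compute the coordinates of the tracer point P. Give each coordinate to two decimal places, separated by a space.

A=(0,0), D=(6.00,0)
B = A + 4.00·(cos238°, sin238°) = (-2.1197, -3.3922)
|BD| = 8.7998
circle(B,7.00) ∩ circle(D,4.00): a=6.2749, h=3.1024
  candidates: C₊=(2.4743,1.8894) cross=27.301; C₋=(4.8662,-3.8360) cross=-27.301
  branch + wants cross > 0 → take C=(2.4743,1.8894) (cross=27.301)
ex = (C−B)/|BC| = (0.6563,0.7545); ey = (-0.7545,0.6563)
P = B + 3.17·ex + -3.32·ey = (2.4657,-3.1793)

2.47 -3.18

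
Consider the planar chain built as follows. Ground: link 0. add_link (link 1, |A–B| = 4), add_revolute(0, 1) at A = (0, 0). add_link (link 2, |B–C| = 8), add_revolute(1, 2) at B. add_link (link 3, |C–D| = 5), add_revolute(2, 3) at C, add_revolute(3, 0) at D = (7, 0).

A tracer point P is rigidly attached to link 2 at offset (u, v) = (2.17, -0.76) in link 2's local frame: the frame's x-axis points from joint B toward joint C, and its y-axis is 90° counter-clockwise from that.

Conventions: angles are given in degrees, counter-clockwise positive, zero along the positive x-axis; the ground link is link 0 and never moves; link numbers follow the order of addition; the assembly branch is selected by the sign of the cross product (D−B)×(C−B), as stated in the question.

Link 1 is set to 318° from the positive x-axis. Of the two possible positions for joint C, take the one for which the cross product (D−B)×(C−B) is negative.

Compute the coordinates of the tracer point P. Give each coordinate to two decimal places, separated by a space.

A=(0,0), D=(7.00,0)
B = A + 4.00·(cos318°, sin318°) = (2.9726, -2.6765)
|BD| = 4.8357
circle(B,8.00) ∩ circle(D,5.00): a=6.4504, h=4.7321
  candidates: C₊=(5.7256,4.8349) cross=22.883; C₋=(10.9640,-3.0474) cross=-22.883
  branch - wants cross < 0 → take C=(10.9640,-3.0474) (cross=-22.883)
ex = (C−B)/|BC| = (0.9989,-0.0464); ey = (0.0464,0.9989)
P = B + 2.17·ex + -0.76·ey = (5.1050,-3.5363)

5.11 -3.54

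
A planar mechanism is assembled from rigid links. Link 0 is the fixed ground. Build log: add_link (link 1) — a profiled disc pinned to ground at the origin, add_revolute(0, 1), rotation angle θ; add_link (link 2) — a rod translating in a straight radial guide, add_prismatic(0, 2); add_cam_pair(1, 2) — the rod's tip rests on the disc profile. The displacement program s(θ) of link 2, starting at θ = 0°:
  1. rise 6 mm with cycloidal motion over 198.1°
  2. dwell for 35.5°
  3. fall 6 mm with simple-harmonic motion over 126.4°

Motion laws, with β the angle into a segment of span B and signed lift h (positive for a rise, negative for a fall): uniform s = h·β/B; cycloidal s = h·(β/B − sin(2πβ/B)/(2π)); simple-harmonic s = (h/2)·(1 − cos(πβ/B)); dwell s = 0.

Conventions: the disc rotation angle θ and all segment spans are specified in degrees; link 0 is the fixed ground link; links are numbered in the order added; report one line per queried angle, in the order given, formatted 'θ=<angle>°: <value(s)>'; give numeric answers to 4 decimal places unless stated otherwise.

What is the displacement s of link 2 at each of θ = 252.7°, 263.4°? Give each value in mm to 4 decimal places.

seg 1 [0°–198.1°] cycloidal, h=6: full span → s += 6 → s = 6.0000
seg 2 [198.1°–233.6°] dwell: s stays 6.0000
seg 3 [233.6°–360°] simple-harmonic, h=-6: θ=252.7° here. β=19.1, B=126.4. -6/2·(1 − cos(π·0.1511)) = -0.3317 → s = 5.6683
seg 3 [233.6°–360°] simple-harmonic, h=-6: θ=263.4° here. β=29.8, B=126.4. -6/2·(1 − cos(π·0.2358)) = -0.7859 → s = 5.2141

θ=252.7°: 5.6683
θ=263.4°: 5.2141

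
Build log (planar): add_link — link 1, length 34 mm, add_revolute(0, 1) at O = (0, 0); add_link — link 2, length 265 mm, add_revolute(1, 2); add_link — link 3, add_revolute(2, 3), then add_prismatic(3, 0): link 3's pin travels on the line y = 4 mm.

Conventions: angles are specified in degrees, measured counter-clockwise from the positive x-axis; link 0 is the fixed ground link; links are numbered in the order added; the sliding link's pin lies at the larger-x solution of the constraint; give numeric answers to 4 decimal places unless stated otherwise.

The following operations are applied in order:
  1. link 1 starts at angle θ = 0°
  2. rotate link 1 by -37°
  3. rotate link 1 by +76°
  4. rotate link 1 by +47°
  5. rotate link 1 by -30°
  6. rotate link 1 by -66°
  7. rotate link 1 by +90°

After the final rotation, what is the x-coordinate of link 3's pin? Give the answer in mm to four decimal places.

geometry: r = 34 mm, L = 265 mm, e = 4 mm; θ starts at 0°
rotate link 1 by -37°: θ ← 0° -37° = -37°
rotate link 1 by +76°: θ ← -37° +76° = 39°
rotate link 1 by +47°: θ ← 39° +47° = 86°
rotate link 1 by -30°: θ ← 86° -30° = 56°
rotate link 1 by -66°: θ ← 56° -66° = -10°
rotate link 1 by +90°: θ ← -10° +90° = 80°
crank pin P = (r cos θ, r sin θ) = (5.904038, 33.483464)
h = r sin θ − e = 33.483464 − 4 = 29.483464
x = r cos θ + √(L² − h²) = 5.904038 + 263.354752 = 269.258790

269.2588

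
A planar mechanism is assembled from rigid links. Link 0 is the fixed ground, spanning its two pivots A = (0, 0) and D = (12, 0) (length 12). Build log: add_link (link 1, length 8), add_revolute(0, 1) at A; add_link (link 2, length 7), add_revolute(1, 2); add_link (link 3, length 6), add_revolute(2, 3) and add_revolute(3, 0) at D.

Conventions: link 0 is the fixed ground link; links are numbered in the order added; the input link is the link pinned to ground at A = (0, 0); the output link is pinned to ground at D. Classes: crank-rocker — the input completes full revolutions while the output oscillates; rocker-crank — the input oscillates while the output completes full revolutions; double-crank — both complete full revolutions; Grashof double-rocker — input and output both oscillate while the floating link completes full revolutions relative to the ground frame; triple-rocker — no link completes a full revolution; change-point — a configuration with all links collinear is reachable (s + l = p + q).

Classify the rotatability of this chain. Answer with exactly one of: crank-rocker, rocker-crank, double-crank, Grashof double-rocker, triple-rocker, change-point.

lengths: ground=12, input=8, coupler=7, output=6
sorted: s=6 (shortest), l=12 (longest), p+q=15
s + l = 18 vs p + q = 15
s + l > p + q → non-Grashof → no link fully rotates → triple-rocker

triple-rocker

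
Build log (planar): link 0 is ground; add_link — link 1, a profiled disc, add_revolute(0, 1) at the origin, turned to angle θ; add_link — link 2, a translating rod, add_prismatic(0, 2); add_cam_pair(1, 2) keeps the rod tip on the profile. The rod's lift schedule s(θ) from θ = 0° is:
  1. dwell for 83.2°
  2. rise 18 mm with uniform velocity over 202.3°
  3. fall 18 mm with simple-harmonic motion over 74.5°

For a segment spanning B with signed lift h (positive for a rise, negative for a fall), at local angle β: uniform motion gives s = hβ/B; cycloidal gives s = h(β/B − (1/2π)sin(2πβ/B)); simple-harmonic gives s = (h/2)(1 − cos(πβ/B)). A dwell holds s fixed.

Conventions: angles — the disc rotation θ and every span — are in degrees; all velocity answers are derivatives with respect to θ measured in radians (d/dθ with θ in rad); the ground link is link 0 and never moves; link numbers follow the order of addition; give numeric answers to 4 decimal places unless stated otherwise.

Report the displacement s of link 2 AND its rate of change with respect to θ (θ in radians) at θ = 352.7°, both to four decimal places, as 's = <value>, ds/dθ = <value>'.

seg 1 [0°–83.2°] dwell: s stays 0.0000
seg 2 [83.2°–285.5°] uniform, h=18: full span → s += 18 → s = 18.0000
seg 3 [285.5°–360°] simple-harmonic, h=-18: θ=352.7° here. β=67.2, B=74.5. -18/2·(1 − cos(π·0.9020)) = -17.5769 → s = 0.4231
velocity in seg [285.5°–360°] (simple-harmonic), θ in radians: β = 67.2° = 1.1729 rad, B = 74.5° = 1.3003 rad; ds/dθ = (πh/(2B)) sin(πβ/B) = (π·(-18)/(2·1.3003)) sin(π·0.9020) = -6.588618 mm/rad

s = 0.4231, ds/dθ = -6.5886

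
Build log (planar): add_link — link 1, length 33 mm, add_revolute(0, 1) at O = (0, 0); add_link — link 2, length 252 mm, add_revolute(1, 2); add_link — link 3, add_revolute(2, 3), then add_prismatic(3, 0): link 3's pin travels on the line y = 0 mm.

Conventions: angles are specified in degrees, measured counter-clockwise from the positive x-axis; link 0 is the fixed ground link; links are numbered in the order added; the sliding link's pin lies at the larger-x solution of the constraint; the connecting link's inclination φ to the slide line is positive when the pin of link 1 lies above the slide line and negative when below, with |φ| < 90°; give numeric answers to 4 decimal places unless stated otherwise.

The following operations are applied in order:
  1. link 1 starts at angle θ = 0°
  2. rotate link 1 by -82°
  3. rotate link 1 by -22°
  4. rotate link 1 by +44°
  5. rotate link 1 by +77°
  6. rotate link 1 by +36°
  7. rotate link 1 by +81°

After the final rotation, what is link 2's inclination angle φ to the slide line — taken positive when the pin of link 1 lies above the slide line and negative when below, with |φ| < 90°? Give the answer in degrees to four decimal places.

geometry: r = 33 mm, L = 252 mm, e = 0 mm; θ starts at 0°
rotate link 1 by -82°: θ ← 0° -82° = -82°
rotate link 1 by -22°: θ ← -82° -22° = -104°
rotate link 1 by +44°: θ ← -104° +44° = -60°
rotate link 1 by +77°: θ ← -60° +77° = 17°
rotate link 1 by +36°: θ ← 17° +36° = 53°
rotate link 1 by +81°: θ ← 53° +81° = 134°
h = r sin θ − e = 23.738213 − 0 = 23.738213
sin φ = h / L = 23.738213 / 252 = 0.09419926
φ = arcsin(0.09419926) = 5.405234°

5.4052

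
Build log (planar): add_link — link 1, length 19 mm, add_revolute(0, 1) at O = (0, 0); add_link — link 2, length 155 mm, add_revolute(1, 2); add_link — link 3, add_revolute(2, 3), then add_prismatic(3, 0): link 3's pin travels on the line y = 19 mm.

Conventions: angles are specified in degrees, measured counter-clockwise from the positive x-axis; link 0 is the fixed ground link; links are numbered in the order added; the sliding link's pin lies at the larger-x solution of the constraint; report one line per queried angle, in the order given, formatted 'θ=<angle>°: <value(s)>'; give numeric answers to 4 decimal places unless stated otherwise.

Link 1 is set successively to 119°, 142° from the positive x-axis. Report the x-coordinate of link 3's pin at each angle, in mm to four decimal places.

geometry: r = 19 mm, L = 155 mm, e = 19 mm
θ=119°: crank pin P = (r cos θ, r sin θ) = (-9.211383, 16.617774)
θ=119°: h = r sin θ − e = 16.617774 − 19 = -2.382226
θ=119°: x = r cos θ + √(L² − h²) = -9.211383 + 154.981692 = 145.770310
θ=142°: crank pin P = (r cos θ, r sin θ) = (-14.972204, 11.697568)
θ=142°: h = r sin θ − e = 11.697568 − 19 = -7.302432
θ=142°: x = r cos θ + √(L² − h²) = -14.972204 + 154.827887 = 139.855682

θ=119°: 145.7703
θ=142°: 139.8557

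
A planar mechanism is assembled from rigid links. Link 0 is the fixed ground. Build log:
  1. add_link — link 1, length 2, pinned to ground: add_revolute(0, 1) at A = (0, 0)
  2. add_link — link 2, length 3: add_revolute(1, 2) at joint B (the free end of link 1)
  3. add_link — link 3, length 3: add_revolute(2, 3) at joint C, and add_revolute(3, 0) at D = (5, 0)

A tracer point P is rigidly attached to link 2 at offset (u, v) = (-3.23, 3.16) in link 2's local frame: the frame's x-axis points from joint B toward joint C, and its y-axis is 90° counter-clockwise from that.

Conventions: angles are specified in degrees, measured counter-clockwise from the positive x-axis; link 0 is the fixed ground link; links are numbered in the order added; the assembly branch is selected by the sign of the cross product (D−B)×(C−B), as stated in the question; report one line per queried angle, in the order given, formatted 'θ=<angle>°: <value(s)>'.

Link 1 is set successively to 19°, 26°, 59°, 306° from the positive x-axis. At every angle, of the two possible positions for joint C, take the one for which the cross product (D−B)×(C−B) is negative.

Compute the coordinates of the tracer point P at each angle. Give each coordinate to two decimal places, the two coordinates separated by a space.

A=(0,0), D=(5.00,0)
θ=19°: B = A + 2.00·(cos19°, sin19°) = (1.8910, 0.6511)
θ=19°: |BD| = 3.1764
θ=19°: circle(B,3.00) ∩ circle(D,3.00): a=1.5882, h=2.5451
θ=19°:   candidates: C₊=(3.9672,2.8166) cross=8.084; C₋=(2.9238,-2.1655) cross=-8.084
θ=19°:   branch - wants cross < 0 → take C=(2.9238,-2.1655) (cross=-8.084)
θ=19°: ex = (C−B)/|BC| = (0.3443,-0.9389); ey = (0.9389,0.3443)
θ=19°: P = B + -3.23·ex + 3.16·ey = (3.7460,4.7715)
θ=26°: B = A + 2.00·(cos26°, sin26°) = (1.7976, 0.8767)
θ=26°: |BD| = 3.3203
θ=26°: circle(B,3.00) ∩ circle(D,3.00): a=1.6601, h=2.4988
θ=26°:   candidates: C₊=(4.0586,2.8485) cross=8.297; C₋=(2.7390,-1.9717) cross=-8.297
θ=26°:   branch - wants cross < 0 → take C=(2.7390,-1.9717) (cross=-8.297)
θ=26°: ex = (C−B)/|BC| = (0.3138,-0.9495); ey = (0.9495,0.3138)
θ=26°: P = B + -3.23·ex + 3.16·ey = (3.7844,4.9352)
θ=59°: B = A + 2.00·(cos59°, sin59°) = (1.0301, 1.7143)
θ=59°: |BD| = 4.3243
θ=59°: circle(B,3.00) ∩ circle(D,3.00): a=2.1621, h=2.0797
θ=59°:   candidates: C₊=(3.8395,2.7665) cross=8.993; C₋=(2.1905,-1.0521) cross=-8.993
θ=59°:   branch - wants cross < 0 → take C=(2.1905,-1.0521) (cross=-8.993)
θ=59°: ex = (C−B)/|BC| = (0.3868,-0.9222); ey = (0.9222,0.3868)
θ=59°: P = B + -3.23·ex + 3.16·ey = (2.6946,5.9153)
θ=306°: B = A + 2.00·(cos306°, sin306°) = (1.1756, -1.6180)
θ=306°: |BD| = 4.1526
θ=306°: circle(B,3.00) ∩ circle(D,3.00): a=2.0763, h=2.1654
θ=306°:   candidates: C₊=(2.2441,1.1852) cross=8.992; C₋=(3.9315,-2.8033) cross=-8.992
θ=306°:   branch - wants cross < 0 → take C=(3.9315,-2.8033) (cross=-8.992)
θ=306°: ex = (C−B)/|BC| = (0.9186,-0.3951); ey = (0.3951,0.9186)
θ=306°: P = B + -3.23·ex + 3.16·ey = (-0.5432,2.5610)

θ=19°: 3.75 4.77
θ=26°: 3.78 4.94
θ=59°: 2.69 5.92
θ=306°: -0.54 2.56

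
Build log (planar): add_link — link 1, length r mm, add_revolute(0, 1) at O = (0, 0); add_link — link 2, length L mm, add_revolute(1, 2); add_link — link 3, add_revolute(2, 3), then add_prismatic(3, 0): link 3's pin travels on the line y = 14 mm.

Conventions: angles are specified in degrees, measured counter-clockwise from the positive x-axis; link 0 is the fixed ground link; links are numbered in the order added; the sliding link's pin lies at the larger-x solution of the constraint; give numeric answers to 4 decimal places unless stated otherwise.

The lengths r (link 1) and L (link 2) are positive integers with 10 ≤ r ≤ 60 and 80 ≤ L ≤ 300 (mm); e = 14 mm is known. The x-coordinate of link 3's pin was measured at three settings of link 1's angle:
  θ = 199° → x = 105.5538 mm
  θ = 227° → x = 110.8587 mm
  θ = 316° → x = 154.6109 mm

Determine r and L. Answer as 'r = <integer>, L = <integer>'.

constraint per measurement: (x − r cos θ)² + (r sin θ − e)² = L²
subtracting the θ₁ and θ₂ equations cancels the r² and L² terms:
r = (x₁² − x₂²) / (2[(x₁cos θ₁ + e sin θ₁) − (x₂cos θ₂ + e sin θ₂)]) = 31.0004 → r = 31
L² = (x₁ − r cos θ₁)² + (r sin θ₁ − e)² = 18768.9887 → L = 137.0000 → L = 137
check at θ₃=316°: x = 154.6109 (printed 154.6109) ✓

r = 31, L = 137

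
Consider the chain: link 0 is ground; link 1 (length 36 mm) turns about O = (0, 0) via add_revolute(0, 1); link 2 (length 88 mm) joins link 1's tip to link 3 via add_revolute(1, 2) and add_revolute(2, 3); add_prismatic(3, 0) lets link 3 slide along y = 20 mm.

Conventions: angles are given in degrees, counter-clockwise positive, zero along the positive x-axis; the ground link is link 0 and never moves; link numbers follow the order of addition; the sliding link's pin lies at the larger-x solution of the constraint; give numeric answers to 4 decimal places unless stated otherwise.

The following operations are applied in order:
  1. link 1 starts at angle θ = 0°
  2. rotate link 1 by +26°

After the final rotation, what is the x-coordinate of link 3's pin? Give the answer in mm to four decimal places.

geometry: r = 36 mm, L = 88 mm, e = 20 mm; θ starts at 0°
rotate link 1 by +26°: θ ← 0° +26° = 26°
crank pin P = (r cos θ, r sin θ) = (32.356586, 15.781361)
h = r sin θ − e = 15.781361 − 20 = -4.218639
x = r cos θ + √(L² − h²) = 32.356586 + 87.898823 = 120.255409

120.2554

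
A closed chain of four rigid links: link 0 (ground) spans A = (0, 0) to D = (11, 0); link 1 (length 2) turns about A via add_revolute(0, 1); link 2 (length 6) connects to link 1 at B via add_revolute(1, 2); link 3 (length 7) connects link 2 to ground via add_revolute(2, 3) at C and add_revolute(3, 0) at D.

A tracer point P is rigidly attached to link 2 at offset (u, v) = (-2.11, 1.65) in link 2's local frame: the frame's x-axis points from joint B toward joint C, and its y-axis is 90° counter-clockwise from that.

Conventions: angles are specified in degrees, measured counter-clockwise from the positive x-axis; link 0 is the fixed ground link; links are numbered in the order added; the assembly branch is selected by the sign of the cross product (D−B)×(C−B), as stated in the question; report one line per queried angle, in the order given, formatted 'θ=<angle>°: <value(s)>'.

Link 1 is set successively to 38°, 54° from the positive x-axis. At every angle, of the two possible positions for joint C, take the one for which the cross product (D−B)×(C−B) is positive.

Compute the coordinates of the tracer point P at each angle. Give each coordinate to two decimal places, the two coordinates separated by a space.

A=(0,0), D=(11.00,0)
θ=38°: B = A + 2.00·(cos38°, sin38°) = (1.5760, 1.2313)
θ=38°: |BD| = 9.5041
θ=38°: circle(B,6.00) ∩ circle(D,7.00): a=4.0681, h=4.4103
θ=38°:   candidates: C₊=(6.1812,5.0774) cross=41.915; C₋=(5.0385,-3.6688) cross=-41.915
θ=38°:   branch + wants cross > 0 → take C=(6.1812,5.0774) (cross=41.915)
θ=38°: ex = (C−B)/|BC| = (0.7675,0.6410); ey = (-0.6410,0.7675)
θ=38°: P = B + -2.11·ex + 1.65·ey = (-1.1011,1.1452)
θ=54°: B = A + 2.00·(cos54°, sin54°) = (1.1756, 1.6180)
θ=54°: |BD| = 9.9568
θ=54°: circle(B,6.00) ∩ circle(D,7.00): a=4.3256, h=4.1581
θ=54°:   candidates: C₊=(6.1193,5.0179) cross=41.401; C₋=(4.7679,-3.1877) cross=-41.401
θ=54°:   branch + wants cross > 0 → take C=(6.1193,5.0179) (cross=41.401)
θ=54°: ex = (C−B)/|BC| = (0.8240,0.5666); ey = (-0.5666,0.8240)
θ=54°: P = B + -2.11·ex + 1.65·ey = (-1.4980,1.7820)

θ=38°: -1.10 1.15
θ=54°: -1.50 1.78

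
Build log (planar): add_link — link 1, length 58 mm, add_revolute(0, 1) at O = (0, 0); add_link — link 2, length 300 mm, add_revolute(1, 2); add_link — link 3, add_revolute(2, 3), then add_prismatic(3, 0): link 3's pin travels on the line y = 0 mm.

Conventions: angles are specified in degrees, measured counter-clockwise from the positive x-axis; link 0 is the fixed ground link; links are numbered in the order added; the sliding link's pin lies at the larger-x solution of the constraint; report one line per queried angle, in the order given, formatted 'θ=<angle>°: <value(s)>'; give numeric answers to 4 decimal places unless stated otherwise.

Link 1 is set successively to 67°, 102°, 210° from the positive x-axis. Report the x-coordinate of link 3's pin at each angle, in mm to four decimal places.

geometry: r = 58 mm, L = 300 mm, e = 0 mm
θ=67°: crank pin P = (r cos θ, r sin θ) = (22.662405, 53.389282)
θ=67°: h = r sin θ − e = 53.389282 − 0 = 53.389282
θ=67°: x = r cos θ + √(L² − h²) = 22.662405 + 295.211085 = 317.873490
θ=102°: crank pin P = (r cos θ, r sin θ) = (-12.058878, 56.732561)
θ=102°: h = r sin θ − e = 56.732561 − 0 = 56.732561
θ=102°: x = r cos θ + √(L² − h²) = -12.058878 + 294.586857 = 282.527979
θ=210°: crank pin P = (r cos θ, r sin θ) = (-50.229473, -29.000000)
θ=210°: h = r sin θ − e = -29.000000 − 0 = -29.000000
θ=210°: x = r cos θ + √(L² − h²) = -50.229473 + 298.595043 = 248.365570

θ=67°: 317.8735
θ=102°: 282.5280
θ=210°: 248.3656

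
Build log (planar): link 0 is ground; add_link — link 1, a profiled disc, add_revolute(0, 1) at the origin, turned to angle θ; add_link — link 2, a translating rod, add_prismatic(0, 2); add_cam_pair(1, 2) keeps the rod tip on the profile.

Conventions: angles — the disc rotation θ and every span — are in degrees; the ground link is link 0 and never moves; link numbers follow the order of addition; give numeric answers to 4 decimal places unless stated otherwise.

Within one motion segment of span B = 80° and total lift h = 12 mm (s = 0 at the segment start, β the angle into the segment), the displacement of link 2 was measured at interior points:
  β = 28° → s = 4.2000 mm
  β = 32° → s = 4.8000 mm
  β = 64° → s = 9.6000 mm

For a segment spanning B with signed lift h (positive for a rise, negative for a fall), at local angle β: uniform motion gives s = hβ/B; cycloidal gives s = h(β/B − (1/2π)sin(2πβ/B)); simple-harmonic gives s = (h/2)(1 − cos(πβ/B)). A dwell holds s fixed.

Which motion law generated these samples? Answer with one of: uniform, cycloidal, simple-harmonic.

candidates at β/B = r: uniform s = h·r (linear in β); cycloidal s = h·(r − sin(2πr)/(2π)); simple-harmonic s = (h/2)(1 − cos(πr))
β=28°: printed 4.2000 | uniform 4.2000, cycloidal 2.6549, simple-harmonic 3.2761
β=32°: printed 4.8000 | uniform 4.8000, cycloidal 3.6774, simple-harmonic 4.1459
β=64°: printed 9.6000 | uniform 9.6000, cycloidal 11.4164, simple-harmonic 10.8541
only one law matches every sample → uniform

uniform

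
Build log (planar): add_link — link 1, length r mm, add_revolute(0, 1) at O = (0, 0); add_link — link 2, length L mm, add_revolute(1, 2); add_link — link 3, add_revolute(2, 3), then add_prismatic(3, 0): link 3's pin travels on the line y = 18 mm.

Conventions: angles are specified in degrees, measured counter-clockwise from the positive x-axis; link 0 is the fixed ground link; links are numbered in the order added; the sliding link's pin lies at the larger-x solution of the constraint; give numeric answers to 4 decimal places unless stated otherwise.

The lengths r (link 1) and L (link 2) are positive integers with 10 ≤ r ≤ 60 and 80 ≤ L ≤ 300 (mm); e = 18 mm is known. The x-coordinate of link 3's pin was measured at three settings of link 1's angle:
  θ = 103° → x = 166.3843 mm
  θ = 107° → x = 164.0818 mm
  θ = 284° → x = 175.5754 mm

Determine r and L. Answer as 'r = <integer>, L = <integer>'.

constraint per measurement: (x − r cos θ)² + (r sin θ − e)² = L²
subtracting the θ₁ and θ₂ equations cancels the r² and L² terms:
r = (x₁² − x₂²) / (2[(x₁cos θ₁ + e sin θ₁) − (x₂cos θ₂ + e sin θ₂)]) = 35.0008 → r = 35
L² = (x₁ − r cos θ₁)² + (r sin θ₁ − e)² = 30625.0117 → L = 175.0000 → L = 175
check at θ₃=284°: x = 175.5754 (printed 175.5754) ✓

r = 35, L = 175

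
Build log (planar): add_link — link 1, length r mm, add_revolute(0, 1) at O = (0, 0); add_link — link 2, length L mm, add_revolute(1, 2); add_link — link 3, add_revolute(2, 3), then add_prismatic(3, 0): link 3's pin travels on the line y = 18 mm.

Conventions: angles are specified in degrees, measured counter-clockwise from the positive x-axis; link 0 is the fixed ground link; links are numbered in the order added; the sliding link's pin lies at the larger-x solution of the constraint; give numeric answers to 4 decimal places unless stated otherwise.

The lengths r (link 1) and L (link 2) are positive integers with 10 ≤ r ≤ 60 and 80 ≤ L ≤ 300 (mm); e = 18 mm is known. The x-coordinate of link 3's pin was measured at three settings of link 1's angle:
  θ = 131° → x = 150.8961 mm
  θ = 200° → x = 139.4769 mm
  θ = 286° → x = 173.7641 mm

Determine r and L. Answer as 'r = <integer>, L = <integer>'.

constraint per measurement: (x − r cos θ)² + (r sin θ − e)² = L²
subtracting the θ₁ and θ₂ equations cancels the r² and L² terms:
r = (x₁² − x₂²) / (2[(x₁cos θ₁ + e sin θ₁) − (x₂cos θ₂ + e sin θ₂)]) = 32.0000 → r = 32
L² = (x₁ − r cos θ₁)² + (r sin θ₁ − e)² = 29583.9995 → L = 172.0000 → L = 172
check at θ₃=286°: x = 173.7641 (printed 173.7641) ✓

r = 32, L = 172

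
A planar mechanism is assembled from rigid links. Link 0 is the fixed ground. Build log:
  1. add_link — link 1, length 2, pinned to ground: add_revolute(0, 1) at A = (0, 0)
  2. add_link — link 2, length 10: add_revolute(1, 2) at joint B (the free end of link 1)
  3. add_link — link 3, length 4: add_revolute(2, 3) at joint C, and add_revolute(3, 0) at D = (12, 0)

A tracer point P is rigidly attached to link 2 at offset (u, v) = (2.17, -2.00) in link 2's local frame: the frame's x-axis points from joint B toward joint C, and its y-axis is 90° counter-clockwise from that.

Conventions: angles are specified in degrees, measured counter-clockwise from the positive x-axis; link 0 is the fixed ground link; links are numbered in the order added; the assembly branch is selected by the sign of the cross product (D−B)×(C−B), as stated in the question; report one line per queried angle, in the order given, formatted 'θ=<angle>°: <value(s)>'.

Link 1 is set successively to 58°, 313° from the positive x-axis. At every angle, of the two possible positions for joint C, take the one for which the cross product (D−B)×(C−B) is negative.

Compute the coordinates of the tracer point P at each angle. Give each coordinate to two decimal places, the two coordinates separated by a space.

A=(0,0), D=(12.00,0)
θ=58°: B = A + 2.00·(cos58°, sin58°) = (1.0598, 1.6961)
θ=58°: |BD| = 11.0709
θ=58°: circle(B,10.00) ∩ circle(D,4.00): a=9.3292, h=3.6009
θ=58°:   candidates: C₊=(10.8305,3.8252) cross=39.865; C₋=(9.7272,-3.2916) cross=-39.865
θ=58°:   branch - wants cross < 0 → take C=(9.7272,-3.2916) (cross=-39.865)
θ=58°: ex = (C−B)/|BC| = (0.8667,-0.4988); ey = (0.4988,0.8667)
θ=58°: P = B + 2.17·ex + -2.00·ey = (1.9431,-1.1197)
θ=313°: B = A + 2.00·(cos313°, sin313°) = (1.3640, -1.4627)
θ=313°: |BD| = 10.7361
θ=313°: circle(B,10.00) ∩ circle(D,4.00): a=9.2801, h=3.7256
θ=313°:   candidates: C₊=(10.0500,3.4925) cross=39.998; C₋=(11.0651,-3.8892) cross=-39.998
θ=313°:   branch - wants cross < 0 → take C=(11.0651,-3.8892) (cross=-39.998)
θ=313°: ex = (C−B)/|BC| = (0.9701,-0.2427); ey = (0.2427,0.9701)
θ=313°: P = B + 2.17·ex + -2.00·ey = (2.9838,-3.9295)

θ=58°: 1.94 -1.12
θ=313°: 2.98 -3.93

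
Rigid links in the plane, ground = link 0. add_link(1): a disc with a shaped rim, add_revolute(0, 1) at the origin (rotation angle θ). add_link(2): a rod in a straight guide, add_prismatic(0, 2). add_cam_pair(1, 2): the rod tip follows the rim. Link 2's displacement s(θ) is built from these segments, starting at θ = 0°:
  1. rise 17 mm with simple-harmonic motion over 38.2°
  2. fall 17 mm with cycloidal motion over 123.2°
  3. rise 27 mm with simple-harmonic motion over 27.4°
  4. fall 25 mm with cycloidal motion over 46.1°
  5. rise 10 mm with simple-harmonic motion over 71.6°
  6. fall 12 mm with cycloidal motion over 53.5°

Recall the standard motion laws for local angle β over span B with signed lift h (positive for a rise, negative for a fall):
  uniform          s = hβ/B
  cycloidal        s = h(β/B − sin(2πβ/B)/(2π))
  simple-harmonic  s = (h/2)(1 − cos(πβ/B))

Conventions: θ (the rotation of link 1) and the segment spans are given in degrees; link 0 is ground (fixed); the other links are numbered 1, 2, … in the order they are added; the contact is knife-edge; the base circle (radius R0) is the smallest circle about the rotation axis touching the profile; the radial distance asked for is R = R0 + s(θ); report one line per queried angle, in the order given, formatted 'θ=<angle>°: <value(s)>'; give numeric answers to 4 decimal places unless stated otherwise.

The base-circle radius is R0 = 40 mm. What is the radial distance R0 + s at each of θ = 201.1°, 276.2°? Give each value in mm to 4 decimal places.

segment 1 (0° to 38.2°, simple-harmonic, h = 17) is passed completely: s = 0.0000 + (17) = 17.0000
segment 2 (38.2° to 161.4°, cycloidal, h = -17) is passed completely: s = 17.0000 + (-17) = 0.0000
segment 3 (161.4° to 188.8°, simple-harmonic, h = 27) is passed completely: s = 0.0000 + (27) = 27.0000
θ = 201.1° falls in segment 4 (188.8° to 234.9°, cycloidal, h = -25): β = 201.1 − 188.8 = 12.3°, B = 46.1°; Δs = -25·(0.2668 − sin(2π·0.2668)/(2π)) = -2.7136; s = 27.0000 − 2.7136 = 24.2864
segment 4 (188.8° to 234.9°, cycloidal, h = -25) is passed completely: s = 27.0000 + (-25) = 2.0000
θ = 276.2° falls in segment 5 (234.9° to 306.5°, simple-harmonic, h = 10): β = 276.2 − 234.9 = 41.3°, B = 71.6°; Δs = 10/2·(1 − cos(π·0.5768)) = 6.1949; s = 2.0000 + 6.1949 = 8.1949
θ=201.1°: R = R0 + s = 40 + 24.2864 = 64.2864
θ=276.2°: R = R0 + s = 40 + 8.1949 = 48.1949

θ=201.1°: 64.2864
θ=276.2°: 48.1949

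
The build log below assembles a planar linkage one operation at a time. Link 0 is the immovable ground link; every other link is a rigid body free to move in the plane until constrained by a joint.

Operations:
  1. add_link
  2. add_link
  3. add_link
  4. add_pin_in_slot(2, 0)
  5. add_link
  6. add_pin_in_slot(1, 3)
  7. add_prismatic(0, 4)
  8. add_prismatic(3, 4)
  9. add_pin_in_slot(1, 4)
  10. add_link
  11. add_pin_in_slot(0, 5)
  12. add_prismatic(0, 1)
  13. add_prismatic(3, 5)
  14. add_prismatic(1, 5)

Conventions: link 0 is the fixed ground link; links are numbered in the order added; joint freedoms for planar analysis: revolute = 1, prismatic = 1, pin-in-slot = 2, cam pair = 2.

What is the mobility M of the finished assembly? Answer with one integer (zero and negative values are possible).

(L,J1,J2)=(1,0,0); link0 fixed
link1: (2,0,0)
link2: (3,0,0)
link3: (4,0,0)
PS 2-0 [J2]: (4,0,1)
link4: (5,0,1)
PS 1-3 [J2]: (5,0,2)
P 0-4 [J1]: (5,1,2)
P 3-4 [J1]: (5,2,2)
PS 1-4 [J2]: (5,2,3)
link5: (6,2,3)
PS 0-5 [J2]: (6,2,4)
P 0-1 [J1]: (6,3,4)
P 3-5 [J1]: (6,4,4)
P 1-5 [J1]: (6,5,4)
Grübler: 3·5 − 2·5 − 4 = 1

M = 1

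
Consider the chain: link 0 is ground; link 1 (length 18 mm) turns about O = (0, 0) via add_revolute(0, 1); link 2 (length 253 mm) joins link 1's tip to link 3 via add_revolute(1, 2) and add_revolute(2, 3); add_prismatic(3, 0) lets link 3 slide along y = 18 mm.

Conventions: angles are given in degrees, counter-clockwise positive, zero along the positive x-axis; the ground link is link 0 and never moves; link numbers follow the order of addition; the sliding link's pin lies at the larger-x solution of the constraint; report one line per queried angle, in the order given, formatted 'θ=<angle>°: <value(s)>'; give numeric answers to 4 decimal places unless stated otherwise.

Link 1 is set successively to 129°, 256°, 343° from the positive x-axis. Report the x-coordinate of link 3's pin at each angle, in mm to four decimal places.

geometry: r = 18 mm, L = 253 mm, e = 18 mm
θ=129°: crank pin P = (r cos θ, r sin θ) = (-11.327767, 13.988627)
θ=129°: h = r sin θ − e = 13.988627 − 18 = -4.011373
θ=129°: x = r cos θ + √(L² − h²) = -11.327767 + 252.968197 = 241.640430
θ=256°: crank pin P = (r cos θ, r sin θ) = (-4.354594, -17.465323)
θ=256°: h = r sin θ − e = -17.465323 − 18 = -35.465323
θ=256°: x = r cos θ + √(L² − h²) = -4.354594 + 250.501918 = 246.147324
θ=343°: crank pin P = (r cos θ, r sin θ) = (17.213486, -5.262691)
θ=343°: h = r sin θ − e = -5.262691 − 18 = -23.262691
θ=343°: x = r cos θ + √(L² − h²) = 17.213486 + 251.928258 = 269.141744

θ=129°: 241.6404
θ=256°: 246.1473
θ=343°: 269.1417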